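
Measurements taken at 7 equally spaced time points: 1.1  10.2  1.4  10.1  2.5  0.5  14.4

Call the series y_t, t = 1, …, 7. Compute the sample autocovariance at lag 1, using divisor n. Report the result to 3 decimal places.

Mean ȳ = (1.1 + 10.2 + 1.4 + 10.1 + 2.5 + 0.5 + 14.4)/7 = 5.7429
Deviations: -4.6429, 4.4571, -4.3429, 4.3571, -3.2429, -5.2429, 8.6571
Σ_{t=1}^{6}(y_t−ȳ)(y_{t+1}−ȳ) = -101.4890
γ_1 = -101.4890 / 7 = -14.498

-14.498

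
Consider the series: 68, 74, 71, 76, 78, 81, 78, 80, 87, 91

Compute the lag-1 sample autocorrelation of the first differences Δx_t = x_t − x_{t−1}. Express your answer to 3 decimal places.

First differences Δx: 6, -3, 5, 2, 3, -3, 2, 7, 4
Mean of differences = 2.5556
Numerator Σ(Δx_t−Δx̄)(Δx_{t+1}−Δx̄) = -29.7531
Denominator Σ(Δx_t−Δx̄)² = 102.2222
r_1(Δx) = -29.7531 / 102.2222 = -0.291

-0.291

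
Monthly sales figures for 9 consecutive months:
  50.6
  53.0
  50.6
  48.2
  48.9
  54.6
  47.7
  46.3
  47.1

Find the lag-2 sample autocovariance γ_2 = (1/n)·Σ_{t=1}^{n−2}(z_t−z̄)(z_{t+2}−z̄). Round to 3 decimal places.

-2.447

Mean z̄ = (50.6 + 53.0 + 50.6 + 48.2 + 48.9 + 54.6 + 47.7 + 46.3 + 47.1)/9 = 49.6667
Σ_{t=1}^{7}(z_t−z̄)(z_{t+2}−z̄) = -22.0222
γ_2 = -22.0222 / 9 = -2.447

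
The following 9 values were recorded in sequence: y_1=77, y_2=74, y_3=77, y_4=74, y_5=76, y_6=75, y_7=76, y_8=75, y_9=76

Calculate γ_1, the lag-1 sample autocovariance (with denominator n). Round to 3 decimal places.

-0.936

Mean ȳ = (77 + 74 + 77 + 74 + 76 + 75 + 76 + 75 + 76)/9 = 75.5556
Σ_{t=1}^{8}(y_t−ȳ)(y_{t+1}−ȳ) = -8.4198
γ_1 = -8.4198 / 9 = -0.936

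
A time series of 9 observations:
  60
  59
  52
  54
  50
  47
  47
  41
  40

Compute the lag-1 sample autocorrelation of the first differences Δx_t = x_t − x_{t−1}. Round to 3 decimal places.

-0.731

First differences Δx: -1, -7, 2, -4, -3, 0, -6, -1
Mean of differences = -2.5000
Numerator Σ(Δx_t−Δx̄)(Δx_{t+1}−Δx̄) = -48.2500
Denominator Σ(Δx_t−Δx̄)² = 66.0000
r_1(Δx) = -48.2500 / 66.0000 = -0.731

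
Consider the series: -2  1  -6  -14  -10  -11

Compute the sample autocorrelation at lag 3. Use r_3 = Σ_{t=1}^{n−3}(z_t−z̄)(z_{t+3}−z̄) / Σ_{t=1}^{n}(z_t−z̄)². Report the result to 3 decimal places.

-0.384

Mean z̄ = (-2 + 1 − 6 − 14 − 10 − 11)/6 = -7.0000
Deviations from mean: 5.0000, 8.0000, 1.0000, -7.0000, -3.0000, -4.0000
Σ(z_t−z̄)(z_{t+3}−z̄) = (-35.0000) + (-24.0000) + (-4.0000) = -63.0000
Denominator Σ(z_t−z̄)² = 164.0000
r_3 = -63.0000 / 164.0000 = -0.384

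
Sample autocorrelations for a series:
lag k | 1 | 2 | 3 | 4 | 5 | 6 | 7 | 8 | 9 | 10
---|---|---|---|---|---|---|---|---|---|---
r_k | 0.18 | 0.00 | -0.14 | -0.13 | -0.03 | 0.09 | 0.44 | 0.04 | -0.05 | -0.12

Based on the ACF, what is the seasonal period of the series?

The largest autocorrelation is r_7 = 0.44; the remaining lags stay at or below 0.18.
The dominant spike at lag 7 indicates a seasonal period of 7.

7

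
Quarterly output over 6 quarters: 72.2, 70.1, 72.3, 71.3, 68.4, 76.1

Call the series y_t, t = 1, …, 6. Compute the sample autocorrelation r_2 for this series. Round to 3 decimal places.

Mean ȳ = (72.2 + 70.1 + 72.3 + 71.3 + 68.4 + 76.1)/6 = 71.7333
Deviations from mean: 0.4667, -1.6333, 0.5667, -0.4333, -3.3333, 4.3667
Σ(y_t−ȳ)(y_{t+2}−ȳ) = (0.2644) + (0.7078) + (-1.8889) + (-1.8922) = -2.8089
Denominator Σ(y_t−ȳ)² = 33.5733
r_2 = -2.8089 / 33.5733 = -0.084

-0.084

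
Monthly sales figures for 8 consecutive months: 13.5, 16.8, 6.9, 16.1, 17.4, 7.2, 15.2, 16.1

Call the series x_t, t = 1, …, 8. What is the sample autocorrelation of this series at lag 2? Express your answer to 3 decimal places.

Mean x̄ = (13.5 + 16.8 + 6.9 + 16.1 + 17.4 + 7.2 + 15.2 + 16.1)/8 = 13.6500
Deviations from mean: -0.1500, 3.1500, -6.7500, 2.4500, 3.7500, -6.4500, 1.5500, 2.4500
Numerator Σ_{t=1}^{6}(x_t−x̄)(x_{t+2}−x̄) = -42.3750
Denominator Σ(x_t−x̄)² = 125.5800
r_2 = -42.3750 / 125.5800 = -0.337

-0.337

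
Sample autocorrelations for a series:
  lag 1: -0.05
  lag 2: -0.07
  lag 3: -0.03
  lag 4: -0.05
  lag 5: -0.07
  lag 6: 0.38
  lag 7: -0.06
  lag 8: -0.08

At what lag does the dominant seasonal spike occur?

The largest autocorrelation is r_6 = 0.38; the remaining lags stay at or below -0.03.
The dominant spike at lag 6 indicates a seasonal period of 6.

6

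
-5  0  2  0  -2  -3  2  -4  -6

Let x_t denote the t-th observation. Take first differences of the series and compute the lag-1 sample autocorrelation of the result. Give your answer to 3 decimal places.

First differences Δx: 5, 2, -2, -2, -1, 5, -6, -2
Mean of differences = -0.1250
Numerator Σ(Δx_t−Δx̄)(Δx_{t+1}−Δx̄) = -11.5156
Denominator Σ(Δx_t−Δx̄)² = 102.8750
r_1(Δx) = -11.5156 / 102.8750 = -0.112

-0.112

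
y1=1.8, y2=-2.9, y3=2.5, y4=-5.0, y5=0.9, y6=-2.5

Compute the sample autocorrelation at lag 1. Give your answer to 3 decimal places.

Mean ȳ = (1.8 − 2.9 + 2.5 − 5.0 + 0.9 − 2.5)/6 = -0.8667
Deviations from mean: 2.6667, -2.0333, 3.3667, -4.1333, 1.7667, -1.6333
Σ(y_t−ȳ)(y_{t+1}−ȳ) = (-5.4222) + (-6.8456) + (-13.9156) + (-7.3022) + (-2.8856) = -36.3711
Denominator Σ(y_t−ȳ)² = 45.4533
r_1 = -36.3711 / 45.4533 = -0.800

-0.800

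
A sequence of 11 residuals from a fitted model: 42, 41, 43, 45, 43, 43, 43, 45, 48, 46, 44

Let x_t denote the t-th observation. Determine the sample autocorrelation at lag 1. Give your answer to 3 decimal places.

0.516

Mean x̄ = (42 + 41 + 43 + 45 + 43 + 43 + 43 + 45 + 48 + 46 + 44)/11 = 43.9091
Numerator Σ_{t=1}^{10}(x_t−x̄)(x_{t+1}−x̄) = 20.0826
Denominator Σ(x_t−x̄)² = 38.9091
r_1 = 20.0826 / 38.9091 = 0.516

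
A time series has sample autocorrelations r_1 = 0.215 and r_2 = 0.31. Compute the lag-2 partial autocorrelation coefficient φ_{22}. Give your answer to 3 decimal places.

φ_{22} = (r_2 − r_1²) / (1 − r_1²)
r_1² = (0.215)² = 0.046225
Numerator = 0.31 − 0.0462 = 0.2638; denominator = 1 − 0.0462 = 0.9538
φ_{22} = 0.2638 / 0.9538 = 0.277

0.277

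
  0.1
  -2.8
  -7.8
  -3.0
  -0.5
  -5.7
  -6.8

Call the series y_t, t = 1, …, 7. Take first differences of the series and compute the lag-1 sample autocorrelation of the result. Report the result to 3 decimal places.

-0.114

First differences Δy: -2.9, -5.0, 4.8, 2.5, -5.2, -1.1
Mean of differences = -1.1500
Numerator Σ(Δy_t−Δȳ)(Δy_{t+1}−Δȳ) = -9.4375
Denominator Σ(Δy_t−Δȳ)² = 83.0150
r_1(Δy) = -9.4375 / 83.0150 = -0.114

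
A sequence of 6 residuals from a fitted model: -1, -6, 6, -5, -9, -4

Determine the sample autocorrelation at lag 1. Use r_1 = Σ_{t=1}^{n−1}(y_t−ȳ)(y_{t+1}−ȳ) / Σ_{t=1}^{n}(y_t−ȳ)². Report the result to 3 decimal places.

Mean ȳ = (-1 − 6 + 6 − 5 − 9 − 4)/6 = -3.1667
Deviations from mean: 2.1667, -2.8333, 9.1667, -1.8333, -5.8333, -0.8333
Σ(y_t−ȳ)(y_{t+1}−ȳ) = (-6.1389) + (-25.9722) + (-16.8056) + (10.6944) + (4.8611) = -33.3611
Denominator Σ(y_t−ȳ)² = 134.8333
r_1 = -33.3611 / 134.8333 = -0.247

-0.247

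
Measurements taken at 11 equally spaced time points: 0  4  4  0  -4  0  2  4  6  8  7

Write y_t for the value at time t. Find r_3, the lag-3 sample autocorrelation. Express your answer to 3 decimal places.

Mean ȳ = (0 + 4 + 4 + 0 − 4 + 0 + 2 + 4 + 6 + 8 + 7)/11 = 2.8182
Numerator Σ_{t=1}^{8}(y_t−ȳ)(y_{t+3}−ȳ) = -17.4628
Denominator Σ(y_t−ȳ)² = 129.6364
r_3 = -17.4628 / 129.6364 = -0.135

-0.135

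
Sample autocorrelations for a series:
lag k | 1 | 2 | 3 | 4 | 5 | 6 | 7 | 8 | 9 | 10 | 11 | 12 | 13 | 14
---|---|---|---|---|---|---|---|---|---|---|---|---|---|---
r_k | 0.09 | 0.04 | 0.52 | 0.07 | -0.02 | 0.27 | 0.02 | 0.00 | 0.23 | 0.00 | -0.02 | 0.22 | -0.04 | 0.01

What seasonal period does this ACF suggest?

The largest autocorrelation is r_3 = 0.52, with weaker echoes at lags 6 (0.27), 9 (0.23) and 12 (0.22); the remaining lags stay at or below 0.09.
The dominant spike at lag 3 indicates a seasonal period of 3.

3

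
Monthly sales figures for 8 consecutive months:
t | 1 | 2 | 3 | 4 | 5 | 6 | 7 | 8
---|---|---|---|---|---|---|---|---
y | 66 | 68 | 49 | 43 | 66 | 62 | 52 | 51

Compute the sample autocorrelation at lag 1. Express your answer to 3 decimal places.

Mean ȳ = (66 + 68 + 49 + 43 + 66 + 62 + 52 + 51)/8 = 57.1250
Deviations from mean: 8.8750, 10.8750, -8.1250, -14.1250, 8.8750, 4.8750, -5.1250, -6.1250
Numerator Σ_{t=1}^{7}(y_t−ȳ)(y_{t+1}−ȳ) = 47.2344
Denominator Σ(y_t−ȳ)² = 628.8750
r_1 = 47.2344 / 628.8750 = 0.075

0.075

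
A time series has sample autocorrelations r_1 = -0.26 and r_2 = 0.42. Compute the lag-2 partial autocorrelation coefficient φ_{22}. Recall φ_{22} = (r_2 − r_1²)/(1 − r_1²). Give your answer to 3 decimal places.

φ_{22} = (r_2 − r_1²) / (1 − r_1²)
r_1² = (-0.26)² = 0.0676
Numerator = 0.42 − 0.0676 = 0.3524; denominator = 1 − 0.0676 = 0.9324
φ_{22} = 0.3524 / 0.9324 = 0.378

0.378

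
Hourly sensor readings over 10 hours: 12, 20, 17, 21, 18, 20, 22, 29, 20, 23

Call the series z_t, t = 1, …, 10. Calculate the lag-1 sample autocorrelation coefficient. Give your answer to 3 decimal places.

Mean z̄ = (12 + 20 + 17 + 21 + 18 + 20 + 22 + 29 + 20 + 23)/10 = 20.2000
Numerator Σ_{t=1}^{9}(z_t−z̄)(z_{t+1}−z̄) = 11.5600
Denominator Σ(z_t−z̄)² = 171.6000
r_1 = 11.5600 / 171.6000 = 0.067

0.067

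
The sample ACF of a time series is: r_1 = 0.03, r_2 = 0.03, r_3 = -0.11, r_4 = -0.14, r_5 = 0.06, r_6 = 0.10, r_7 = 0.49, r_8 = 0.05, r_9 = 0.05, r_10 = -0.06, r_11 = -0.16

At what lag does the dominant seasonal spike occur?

7

The largest autocorrelation is r_7 = 0.49; the remaining lags stay at or below 0.10.
The dominant spike at lag 7 indicates a seasonal period of 7.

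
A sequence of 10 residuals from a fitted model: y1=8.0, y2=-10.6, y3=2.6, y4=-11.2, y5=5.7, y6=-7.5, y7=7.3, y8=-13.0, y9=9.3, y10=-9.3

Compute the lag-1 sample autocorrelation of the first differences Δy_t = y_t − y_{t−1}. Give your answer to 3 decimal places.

First differences Δy: -18.6, 13.2, -13.8, 16.9, -13.2, 14.8, -20.3, 22.3, -18.6
Mean of differences = -1.9222
Numerator Σ(Δy_t−Δȳ)(Δy_{t+1}−Δȳ) = -2212.6927
Denominator Σ(Δy_t−Δȳ)² = 2611.6156
r_1(Δy) = -2212.6927 / 2611.6156 = -0.847

-0.847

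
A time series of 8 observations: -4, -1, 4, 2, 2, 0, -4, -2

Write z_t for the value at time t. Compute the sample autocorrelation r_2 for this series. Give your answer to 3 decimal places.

-0.255

Mean z̄ = (-4 − 1 + 4 + 2 + 2 + 0 − 4 − 2)/8 = -0.3750
Deviations from mean: -3.6250, -0.6250, 4.3750, 2.3750, 2.3750, 0.3750, -3.6250, -1.6250
Σ(z_t−z̄)(z_{t+2}−z̄) = (-15.8594) + (-1.4844) + (10.3906) + (0.8906) + (-8.6094) + (-0.6094) = -15.2813
Denominator Σ(z_t−z̄)² = 59.8750
r_2 = -15.2813 / 59.8750 = -0.255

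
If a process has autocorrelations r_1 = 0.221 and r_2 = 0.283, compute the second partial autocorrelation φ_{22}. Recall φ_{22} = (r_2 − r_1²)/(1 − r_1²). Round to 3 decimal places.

0.246

φ_{22} = (r_2 − r_1²) / (1 − r_1²)
r_1² = (0.221)² = 0.048841
Numerator = 0.283 − 0.0488 = 0.2342; denominator = 1 − 0.0488 = 0.9512
φ_{22} = 0.2342 / 0.9512 = 0.246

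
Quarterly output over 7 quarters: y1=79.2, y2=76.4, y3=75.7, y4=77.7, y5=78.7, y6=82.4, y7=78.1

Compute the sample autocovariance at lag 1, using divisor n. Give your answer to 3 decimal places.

Mean ȳ = (79.2 + 76.4 + 75.7 + 77.7 + 78.7 + 82.4 + 78.1)/7 = 78.3143
Deviations: 0.8857, -1.9143, -2.6143, -0.6143, 0.3857, 4.0857, -0.2143
Σ_{t=1}^{6}(y_t−ȳ)(y_{t+1}−ȳ) = 5.3784
γ_1 = 5.3784 / 7 = 0.768

0.768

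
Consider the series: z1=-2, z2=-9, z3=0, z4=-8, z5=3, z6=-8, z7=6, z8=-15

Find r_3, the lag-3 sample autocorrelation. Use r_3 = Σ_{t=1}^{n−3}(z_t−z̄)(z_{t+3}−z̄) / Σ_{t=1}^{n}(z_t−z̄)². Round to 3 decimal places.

Mean z̄ = (-2 − 9 + 0 − 8 + 3 − 8 + 6 − 15)/8 = -4.1250
Σ(z_t−z̄)(z_{t+3}−z̄) = (-8.2344) + (-34.7344) + (-15.9844) + (-39.2344) + (-77.4844) = -175.6719
Denominator Σ(z_t−z̄)² = 346.8750
r_3 = -175.6719 / 346.8750 = -0.506

-0.506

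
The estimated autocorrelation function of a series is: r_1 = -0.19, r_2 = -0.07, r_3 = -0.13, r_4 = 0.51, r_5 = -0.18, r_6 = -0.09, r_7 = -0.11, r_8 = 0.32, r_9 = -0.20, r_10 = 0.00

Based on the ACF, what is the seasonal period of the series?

The largest autocorrelation is r_4 = 0.51, with a weaker echo at lag 8 (0.32); the remaining lags stay at or below 0.00.
The dominant spike at lag 4 indicates a seasonal period of 4.

4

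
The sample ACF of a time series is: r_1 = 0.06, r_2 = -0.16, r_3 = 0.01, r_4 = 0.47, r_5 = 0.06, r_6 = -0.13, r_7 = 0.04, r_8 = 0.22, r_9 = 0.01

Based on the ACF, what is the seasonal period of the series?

The largest autocorrelation is r_4 = 0.47, with a weaker echo at lag 8 (0.22); the remaining lags stay at or below 0.06.
The dominant spike at lag 4 indicates a seasonal period of 4.

4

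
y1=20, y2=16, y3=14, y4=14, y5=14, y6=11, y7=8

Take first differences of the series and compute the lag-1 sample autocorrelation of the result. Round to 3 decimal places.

0.214

First differences Δy: -4, -2, 0, 0, -3, -3
Mean of differences = -2.0000
Numerator Σ(Δy_t−Δȳ)(Δy_{t+1}−Δȳ) = 3.0000
Denominator Σ(Δy_t−Δȳ)² = 14.0000
r_1(Δy) = 3.0000 / 14.0000 = 0.214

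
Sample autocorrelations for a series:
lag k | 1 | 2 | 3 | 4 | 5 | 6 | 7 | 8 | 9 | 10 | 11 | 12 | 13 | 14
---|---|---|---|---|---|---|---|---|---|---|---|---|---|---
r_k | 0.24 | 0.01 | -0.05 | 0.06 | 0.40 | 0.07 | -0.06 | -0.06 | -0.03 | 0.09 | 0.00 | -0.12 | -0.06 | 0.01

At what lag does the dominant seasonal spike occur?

The largest autocorrelation is r_5 = 0.40; the remaining lags stay at or below 0.24. The elevated value at lag 1 (0.24), dropping to 0.01 at lag 2, reflects decaying short-term dependence rather than seasonality.
The dominant spike at lag 5 indicates a seasonal period of 5.

5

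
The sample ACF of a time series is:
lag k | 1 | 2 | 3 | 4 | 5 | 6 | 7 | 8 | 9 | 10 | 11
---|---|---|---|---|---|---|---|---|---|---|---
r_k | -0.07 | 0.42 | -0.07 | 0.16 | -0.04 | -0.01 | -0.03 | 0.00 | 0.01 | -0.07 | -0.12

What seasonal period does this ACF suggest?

2

The largest autocorrelation is r_2 = 0.42, with a weaker echo at lag 4 (0.16); the remaining lags stay at or below 0.01.
The dominant spike at lag 2 indicates a seasonal period of 2.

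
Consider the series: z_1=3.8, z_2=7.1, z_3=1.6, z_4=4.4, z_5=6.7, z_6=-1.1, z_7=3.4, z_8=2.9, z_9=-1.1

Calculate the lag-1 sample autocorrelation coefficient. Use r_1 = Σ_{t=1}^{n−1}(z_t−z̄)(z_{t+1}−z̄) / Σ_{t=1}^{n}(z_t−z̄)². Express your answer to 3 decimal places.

-0.233

Mean z̄ = (3.8 + 7.1 + 1.6 + 4.4 + 6.7 − 1.1 + 3.4 + 2.9 − 1.1)/9 = 3.0778
Numerator Σ_{t=1}^{8}(z_t−z̄)(z_{t+1}−z̄) = -15.9972
Denominator Σ(z_t−z̄)² = 68.7956
r_1 = -15.9972 / 68.7956 = -0.233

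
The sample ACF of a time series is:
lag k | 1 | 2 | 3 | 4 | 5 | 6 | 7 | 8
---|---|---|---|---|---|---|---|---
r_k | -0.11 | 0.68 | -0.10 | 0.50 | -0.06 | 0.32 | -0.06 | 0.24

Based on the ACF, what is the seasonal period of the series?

2

The largest autocorrelation is r_2 = 0.68, with weaker echoes at lags 4 (0.50), 6 (0.32) and 8 (0.24); the remaining lags stay at or below -0.06.
The dominant spike at lag 2 indicates a seasonal period of 2.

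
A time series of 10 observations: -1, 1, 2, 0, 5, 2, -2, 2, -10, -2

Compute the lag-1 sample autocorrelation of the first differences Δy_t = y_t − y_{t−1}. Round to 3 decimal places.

-0.616

First differences Δy: 2, 1, -2, 5, -3, -4, 4, -12, 8
Mean of differences = -0.1111
Numerator Σ(Δy_t−Δȳ)(Δy_{t+1}−Δȳ) = -174.2346
Denominator Σ(Δy_t−Δȳ)² = 282.8889
r_1(Δy) = -174.2346 / 282.8889 = -0.616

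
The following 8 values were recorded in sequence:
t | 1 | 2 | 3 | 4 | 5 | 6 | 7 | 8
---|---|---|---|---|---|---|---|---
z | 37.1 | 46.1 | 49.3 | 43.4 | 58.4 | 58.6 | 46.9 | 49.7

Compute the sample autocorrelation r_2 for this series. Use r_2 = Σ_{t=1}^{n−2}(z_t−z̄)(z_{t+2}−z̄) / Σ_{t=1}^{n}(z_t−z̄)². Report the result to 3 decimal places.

Mean z̄ = (37.1 + 46.1 + 49.3 + 43.4 + 58.4 + 58.6 + 46.9 + 49.7)/8 = 48.6875
Deviations from mean: -11.5875, -2.5875, 0.6125, -5.2875, 9.7125, 9.9125, -1.7875, 1.0125
Σ(z_t−z̄)(z_{t+2}−z̄) = (-7.0973) + (13.6814) + (5.9489) + (-52.4123) + (-17.3611) + (10.0364) = -47.2041
Denominator Σ(z_t−z̄)² = 366.1088
r_2 = -47.2041 / 366.1088 = -0.129

-0.129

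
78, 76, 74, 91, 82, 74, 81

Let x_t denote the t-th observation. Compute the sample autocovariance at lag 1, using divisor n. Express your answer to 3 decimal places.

-4.577

Mean x̄ = (78 + 76 + 74 + 91 + 82 + 74 + 81)/7 = 79.4286
Deviations: -1.4286, -3.4286, -5.4286, 11.5714, 2.5714, -5.4286, 1.5714
Σ_{t=1}^{6}(x_t−x̄)(x_{t+1}−x̄) = -32.0408
γ_1 = -32.0408 / 7 = -4.577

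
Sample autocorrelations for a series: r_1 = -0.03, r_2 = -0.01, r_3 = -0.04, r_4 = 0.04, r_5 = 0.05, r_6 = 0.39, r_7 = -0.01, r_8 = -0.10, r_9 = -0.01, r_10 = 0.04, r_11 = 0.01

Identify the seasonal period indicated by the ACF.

6

The largest autocorrelation is r_6 = 0.39; the remaining lags stay at or below 0.05.
The dominant spike at lag 6 indicates a seasonal period of 6.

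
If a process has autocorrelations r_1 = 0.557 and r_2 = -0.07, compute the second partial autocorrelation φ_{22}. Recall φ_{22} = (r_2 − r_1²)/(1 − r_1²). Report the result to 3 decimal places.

-0.551

φ_{22} = (r_2 − r_1²) / (1 − r_1²)
r_1² = (0.557)² = 0.310249
Numerator = -0.07 − 0.3102 = -0.3802; denominator = 1 − 0.3102 = 0.6898
φ_{22} = -0.3802 / 0.6898 = -0.551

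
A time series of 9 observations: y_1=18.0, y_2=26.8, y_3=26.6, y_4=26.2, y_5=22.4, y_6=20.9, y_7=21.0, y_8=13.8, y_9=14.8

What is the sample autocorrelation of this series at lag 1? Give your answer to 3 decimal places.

Mean ȳ = (18.0 + 26.8 + 26.6 + 26.2 + 22.4 + 20.9 + 21.0 + 13.8 + 14.8)/9 = 21.1667
Numerator Σ_{t=1}^{8}(y_t−ȳ)(y_{t+1}−ȳ) = 94.1689
Denominator Σ(y_t−ȳ)² = 193.0400
r_1 = 94.1689 / 193.0400 = 0.488

0.488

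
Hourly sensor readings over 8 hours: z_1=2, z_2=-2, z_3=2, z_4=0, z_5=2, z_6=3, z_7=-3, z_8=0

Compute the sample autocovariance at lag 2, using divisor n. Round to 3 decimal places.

-0.250

Mean z̄ = (2 − 2 + 2 + 0 + 2 + 3 − 3 + 0)/8 = 0.5000
Deviations: 1.5000, -2.5000, 1.5000, -0.5000, 1.5000, 2.5000, -3.5000, -0.5000
Σ_{t=1}^{6}(z_t−z̄)(z_{t+2}−z̄) = -2.0000
γ_2 = -2.0000 / 8 = -0.250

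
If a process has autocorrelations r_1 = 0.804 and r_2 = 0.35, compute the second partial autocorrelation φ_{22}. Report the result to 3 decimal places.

-0.838

φ_{22} = (r_2 − r_1²) / (1 − r_1²)
r_1² = (0.804)² = 0.646416
Numerator = 0.35 − 0.6464 = -0.2964; denominator = 1 − 0.6464 = 0.3536
φ_{22} = -0.2964 / 0.3536 = -0.838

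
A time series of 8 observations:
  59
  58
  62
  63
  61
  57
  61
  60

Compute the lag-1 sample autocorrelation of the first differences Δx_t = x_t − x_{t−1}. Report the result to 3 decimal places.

-0.263

First differences Δx: -1, 4, 1, -2, -4, 4, -1
Mean of differences = 0.1429
Numerator Σ(Δx_t−Δx̄)(Δx_{t+1}−Δx̄) = -14.4490
Denominator Σ(Δx_t−Δx̄)² = 54.8571
r_1(Δx) = -14.4490 / 54.8571 = -0.263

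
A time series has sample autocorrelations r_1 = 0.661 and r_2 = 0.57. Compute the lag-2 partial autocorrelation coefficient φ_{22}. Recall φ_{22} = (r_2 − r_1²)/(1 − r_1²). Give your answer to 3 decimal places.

0.236

φ_{22} = (r_2 − r_1²) / (1 − r_1²)
r_1² = (0.661)² = 0.436921
Numerator = 0.57 − 0.4369 = 0.1331; denominator = 1 − 0.4369 = 0.5631
φ_{22} = 0.1331 / 0.5631 = 0.236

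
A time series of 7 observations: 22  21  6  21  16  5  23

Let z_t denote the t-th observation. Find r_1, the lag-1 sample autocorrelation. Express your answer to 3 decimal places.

Mean z̄ = (22 + 21 + 6 + 21 + 16 + 5 + 23)/7 = 16.2857
Deviations from mean: 5.7143, 4.7143, -10.2857, 4.7143, -0.2857, -11.2857, 6.7143
Numerator Σ_{t=1}^{6}(z_t−z̄)(z_{t+1}−z̄) = -143.9388
Denominator Σ(z_t−z̄)² = 355.4286
r_1 = -143.9388 / 355.4286 = -0.405

-0.405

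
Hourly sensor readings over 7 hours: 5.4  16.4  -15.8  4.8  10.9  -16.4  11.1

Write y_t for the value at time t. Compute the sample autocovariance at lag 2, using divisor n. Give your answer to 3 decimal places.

-21.042

Mean ȳ = (5.4 + 16.4 − 15.8 + 4.8 + 10.9 − 16.4 + 11.1)/7 = 2.3429
Deviations: 3.0571, 14.0571, -18.1429, 2.4571, 8.5571, -18.7429, 8.7571
Σ_{t=1}^{5}(y_t−ȳ)(y_{t+2}−ȳ) = -147.2937
γ_2 = -147.2937 / 7 = -21.042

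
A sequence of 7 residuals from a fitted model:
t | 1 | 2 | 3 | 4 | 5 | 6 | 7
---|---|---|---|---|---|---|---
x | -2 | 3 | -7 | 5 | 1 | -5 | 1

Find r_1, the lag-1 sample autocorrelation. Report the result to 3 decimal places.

Mean x̄ = (-2 + 3 − 7 + 5 + 1 − 5 + 1)/7 = -0.5714
Deviations from mean: -1.4286, 3.5714, -6.4286, 5.5714, 1.5714, -4.4286, 1.5714
Σ(x_t−x̄)(x_{t+1}−x̄) = (-5.1020) + (-22.9592) + (-35.8163) + (8.7551) + (-6.9592) + (-6.9592) = -69.0408
Denominator Σ(x_t−x̄)² = 111.7143
r_1 = -69.0408 / 111.7143 = -0.618

-0.618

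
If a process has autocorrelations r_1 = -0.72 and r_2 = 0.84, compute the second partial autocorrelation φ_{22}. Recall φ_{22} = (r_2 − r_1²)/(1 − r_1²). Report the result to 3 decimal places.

0.668

φ_{22} = (r_2 − r_1²) / (1 − r_1²)
r_1² = (-0.72)² = 0.5184
Numerator = 0.84 − 0.5184 = 0.3216; denominator = 1 − 0.5184 = 0.4816
φ_{22} = 0.3216 / 0.4816 = 0.668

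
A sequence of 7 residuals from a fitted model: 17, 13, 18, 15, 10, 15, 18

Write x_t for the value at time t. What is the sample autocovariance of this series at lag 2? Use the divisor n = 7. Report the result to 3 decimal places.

Mean x̄ = (17 + 13 + 18 + 15 + 10 + 15 + 18)/7 = 15.1429
Deviations: 1.8571, -2.1429, 2.8571, -0.1429, -5.1429, -0.1429, 2.8571
Σ_{t=1}^{5}(x_t−x̄)(x_{t+2}−x̄) = -23.7551
γ_2 = -23.7551 / 7 = -3.394

-3.394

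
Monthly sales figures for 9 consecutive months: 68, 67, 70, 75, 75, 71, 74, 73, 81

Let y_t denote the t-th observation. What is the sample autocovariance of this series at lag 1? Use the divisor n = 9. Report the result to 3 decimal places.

Mean ȳ = (68 + 67 + 70 + 75 + 75 + 71 + 74 + 73 + 81)/9 = 72.6667
Σ_{t=1}^{8}(y_t−ȳ)(y_{t+1}−ȳ) = 37.8889
γ_1 = 37.8889 / 9 = 4.210

4.210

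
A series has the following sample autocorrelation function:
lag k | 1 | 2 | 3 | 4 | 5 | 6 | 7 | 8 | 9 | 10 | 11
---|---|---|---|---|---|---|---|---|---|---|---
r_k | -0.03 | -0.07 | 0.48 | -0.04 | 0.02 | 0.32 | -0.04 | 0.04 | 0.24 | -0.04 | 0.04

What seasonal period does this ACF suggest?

The largest autocorrelation is r_3 = 0.48, with weaker echoes at lags 6 (0.32) and 9 (0.24); the remaining lags stay at or below 0.04.
The dominant spike at lag 3 indicates a seasonal period of 3.

3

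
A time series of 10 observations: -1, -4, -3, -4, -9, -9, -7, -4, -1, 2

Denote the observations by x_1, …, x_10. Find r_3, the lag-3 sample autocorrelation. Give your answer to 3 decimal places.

Mean x̄ = (-1 − 4 − 3 − 4 − 9 − 9 − 7 − 4 − 1 + 2)/10 = -4.0000
Σ(x_t−x̄)(x_{t+3}−x̄) = (0.0000) + (0.0000) + (-5.0000) + (0.0000) + (0.0000) + (-15.0000) + (-18.0000) = -38.0000
Denominator Σ(x_t−x̄)² = 114.0000
r_3 = -38.0000 / 114.0000 = -0.333

-0.333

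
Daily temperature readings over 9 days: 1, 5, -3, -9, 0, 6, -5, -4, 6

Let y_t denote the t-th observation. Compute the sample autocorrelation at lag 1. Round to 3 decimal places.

-0.090

Mean ȳ = (1 + 5 − 3 − 9 + 0 + 6 − 5 − 4 + 6)/9 = -0.3333
Numerator Σ_{t=1}^{8}(y_t−ȳ)(y_{t+1}−ȳ) = -20.4444
Denominator Σ(y_t−ȳ)² = 228.0000
r_1 = -20.4444 / 228.0000 = -0.090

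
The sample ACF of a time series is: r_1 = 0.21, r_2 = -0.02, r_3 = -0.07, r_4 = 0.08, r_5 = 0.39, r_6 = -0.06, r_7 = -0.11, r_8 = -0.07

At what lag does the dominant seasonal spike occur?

5

The largest autocorrelation is r_5 = 0.39; the remaining lags stay at or below 0.21.
The dominant spike at lag 5 indicates a seasonal period of 5.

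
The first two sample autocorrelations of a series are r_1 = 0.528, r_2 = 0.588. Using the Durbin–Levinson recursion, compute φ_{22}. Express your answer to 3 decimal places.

φ_{22} = (r_2 − r_1²) / (1 − r_1²)
r_1² = (0.528)² = 0.278784
Numerator = 0.588 − 0.2788 = 0.3092; denominator = 1 − 0.2788 = 0.7212
φ_{22} = 0.3092 / 0.7212 = 0.429

0.429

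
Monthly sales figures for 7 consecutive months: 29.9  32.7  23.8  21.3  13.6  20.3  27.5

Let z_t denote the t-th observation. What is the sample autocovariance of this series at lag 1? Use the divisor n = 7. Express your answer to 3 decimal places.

Mean z̄ = (29.9 + 32.7 + 23.8 + 21.3 + 13.6 + 20.3 + 27.5)/7 = 24.1571
Deviations: 5.7429, 8.5429, -0.3571, -2.8571, -10.5571, -3.8571, 3.3429
Σ_{t=1}^{6}(z_t−z̄)(z_{t+1}−z̄) = 105.0196
γ_1 = 105.0196 / 7 = 15.003

15.003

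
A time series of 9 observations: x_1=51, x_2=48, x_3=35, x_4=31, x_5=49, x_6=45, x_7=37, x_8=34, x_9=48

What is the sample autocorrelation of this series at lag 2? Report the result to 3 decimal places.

Mean x̄ = (51 + 48 + 35 + 31 + 49 + 45 + 37 + 34 + 48)/9 = 42.0000
Numerator Σ_{t=1}^{7}(x_t−x̄)(x_{t+2}−x̄) = -300.0000
Denominator Σ(x_t−x̄)² = 470.0000
r_2 = -300.0000 / 470.0000 = -0.638

-0.638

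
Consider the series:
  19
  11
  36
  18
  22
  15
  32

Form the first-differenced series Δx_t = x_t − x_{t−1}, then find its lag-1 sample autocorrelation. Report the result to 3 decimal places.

-0.659

First differences Δx: -8, 25, -18, 4, -7, 17
Mean of differences = 2.1667
Numerator Σ(Δx_t−Δx̄)(Δx_{t+1}−Δx̄) = -882.3611
Denominator Σ(Δx_t−Δx̄)² = 1338.8333
r_1(Δx) = -882.3611 / 1338.8333 = -0.659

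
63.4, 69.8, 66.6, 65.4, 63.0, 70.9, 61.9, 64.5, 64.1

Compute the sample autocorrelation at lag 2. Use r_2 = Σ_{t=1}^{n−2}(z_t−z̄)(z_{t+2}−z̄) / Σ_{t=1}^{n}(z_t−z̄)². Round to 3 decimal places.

0.035

Mean z̄ = (63.4 + 69.8 + 66.6 + 65.4 + 63.0 + 70.9 + 61.9 + 64.5 + 64.1)/9 = 65.5111
Σ(z_t−z̄)(z_{t+2}−z̄) = (-2.2988) + (-0.4765) + (-2.7343) + (-0.5988) + (9.0679) + (-5.4488) + (5.0957) = 2.6064
Denominator Σ(z_t−z̄)² = 75.4489
r_2 = 2.6064 / 75.4489 = 0.035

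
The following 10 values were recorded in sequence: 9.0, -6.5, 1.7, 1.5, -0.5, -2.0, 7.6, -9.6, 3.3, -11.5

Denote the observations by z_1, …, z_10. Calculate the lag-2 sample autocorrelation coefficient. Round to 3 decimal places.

0.358

Mean z̄ = (9.0 − 6.5 + 1.7 + 1.5 − 0.5 − 2.0 + 7.6 − 9.6 + 3.3 − 11.5)/10 = -0.7000
Numerator Σ_{t=1}^{8}(z_t−z̄)(z_{t+2}−z̄) = 150.6900
Denominator Σ(z_t−z̄)² = 420.8000
r_2 = 150.6900 / 420.8000 = 0.358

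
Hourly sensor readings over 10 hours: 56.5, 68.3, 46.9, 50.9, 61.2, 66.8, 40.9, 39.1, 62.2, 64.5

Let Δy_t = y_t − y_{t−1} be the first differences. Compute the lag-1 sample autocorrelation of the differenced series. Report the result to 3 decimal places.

First differences Δy: 11.8, -21.4, 4.0, 10.3, 5.6, -25.9, -1.8, 23.1, 2.3
Mean of differences = 0.8889
Numerator Σ(Δy_t−Δȳ)(Δy_{t+1}−Δȳ) = -321.4779
Denominator Σ(Δy_t−Δȳ)² = 1956.4889
r_1(Δy) = -321.4779 / 1956.4889 = -0.164

-0.164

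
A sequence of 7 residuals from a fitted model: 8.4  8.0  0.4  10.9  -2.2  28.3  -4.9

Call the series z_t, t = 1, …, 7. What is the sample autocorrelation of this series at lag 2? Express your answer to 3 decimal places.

Mean z̄ = (8.4 + 8.0 + 0.4 + 10.9 − 2.2 + 28.3 − 4.9)/7 = 6.9857
Deviations from mean: 1.4143, 1.0143, -6.5857, 3.9143, -9.1857, 21.3143, -11.8857
Numerator Σ_{t=1}^{5}(z_t−z̄)(z_{t+2}−z̄) = 247.7596
Denominator Σ(z_t−z̄)² = 741.6686
r_2 = 247.7596 / 741.6686 = 0.334

0.334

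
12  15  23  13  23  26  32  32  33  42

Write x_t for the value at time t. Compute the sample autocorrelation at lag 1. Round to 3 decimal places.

Mean x̄ = (12 + 15 + 23 + 13 + 23 + 26 + 32 + 32 + 33 + 42)/10 = 25.1000
Numerator Σ_{t=1}^{9}(x_t−x̄)(x_{t+1}−x̄) = 444.2900
Denominator Σ(x_t−x̄)² = 872.9000
r_1 = 444.2900 / 872.9000 = 0.509

0.509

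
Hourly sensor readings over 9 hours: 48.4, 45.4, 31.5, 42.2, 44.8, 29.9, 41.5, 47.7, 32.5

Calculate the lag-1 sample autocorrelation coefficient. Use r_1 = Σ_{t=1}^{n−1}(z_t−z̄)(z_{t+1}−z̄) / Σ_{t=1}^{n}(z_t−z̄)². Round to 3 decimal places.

Mean z̄ = (48.4 + 45.4 + 31.5 + 42.2 + 44.8 + 29.9 + 41.5 + 47.7 + 32.5)/9 = 40.4333
Numerator Σ_{t=1}^{8}(z_t−z̄)(z_{t+1}−z̄) = -119.9978
Denominator Σ(z_t−z̄)² = 417.9600
r_1 = -119.9978 / 417.9600 = -0.287

-0.287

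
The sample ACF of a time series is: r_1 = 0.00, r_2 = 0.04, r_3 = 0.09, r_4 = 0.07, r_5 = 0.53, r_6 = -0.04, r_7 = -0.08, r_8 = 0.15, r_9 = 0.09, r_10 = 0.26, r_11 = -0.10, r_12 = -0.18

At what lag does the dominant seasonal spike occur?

The largest autocorrelation is r_5 = 0.53, with a weaker echo at lag 10 (0.26); the remaining lags stay at or below 0.15.
The dominant spike at lag 5 indicates a seasonal period of 5.

5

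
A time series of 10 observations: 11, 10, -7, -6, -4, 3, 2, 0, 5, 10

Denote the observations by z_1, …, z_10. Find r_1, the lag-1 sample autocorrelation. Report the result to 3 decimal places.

0.341

Mean z̄ = (11 + 10 − 7 − 6 − 4 + 3 + 2 + 0 + 5 + 10)/10 = 2.4000
Numerator Σ_{t=1}^{9}(z_t−z̄)(z_{t+1}−z̄) = 137.0400
Denominator Σ(z_t−z̄)² = 402.4000
r_1 = 137.0400 / 402.4000 = 0.341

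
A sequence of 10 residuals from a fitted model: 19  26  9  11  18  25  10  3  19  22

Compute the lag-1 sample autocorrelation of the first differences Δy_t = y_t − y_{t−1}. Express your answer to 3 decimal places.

First differences Δy: 7, -17, 2, 7, 7, -15, -7, 16, 3
Mean of differences = 0.3333
Numerator Σ(Δy_t−Δȳ)(Δy_{t+1}−Δȳ) = -151.7778
Denominator Σ(Δy_t−Δȳ)² = 978.0000
r_1(Δy) = -151.7778 / 978.0000 = -0.155

-0.155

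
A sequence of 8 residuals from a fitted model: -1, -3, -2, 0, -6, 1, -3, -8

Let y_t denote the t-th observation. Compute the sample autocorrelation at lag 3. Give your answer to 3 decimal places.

0.391

Mean ȳ = (-1 − 3 − 2 + 0 − 6 + 1 − 3 − 8)/8 = -2.7500
Deviations from mean: 1.7500, -0.2500, 0.7500, 2.7500, -3.2500, 3.7500, -0.2500, -5.2500
Σ(y_t−ȳ)(y_{t+3}−ȳ) = (4.8125) + (0.8125) + (2.8125) + (-0.6875) + (17.0625) = 24.8125
Denominator Σ(y_t−ȳ)² = 63.5000
r_3 = 24.8125 / 63.5000 = 0.391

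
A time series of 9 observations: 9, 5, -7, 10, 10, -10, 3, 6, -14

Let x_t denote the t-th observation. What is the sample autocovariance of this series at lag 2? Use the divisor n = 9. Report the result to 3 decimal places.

Mean x̄ = (9 + 5 − 7 + 10 + 10 − 10 + 3 + 6 − 14)/9 = 1.3333
Σ_{t=1}^{7}(x_t−x̄)(x_{t+2}−x̄) = -266.5556
γ_2 = -266.5556 / 9 = -29.617

-29.617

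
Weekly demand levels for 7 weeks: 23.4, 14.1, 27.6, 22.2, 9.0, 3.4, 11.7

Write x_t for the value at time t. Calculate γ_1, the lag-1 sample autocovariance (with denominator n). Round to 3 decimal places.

19.211

Mean x̄ = (23.4 + 14.1 + 27.6 + 22.2 + 9.0 + 3.4 + 11.7)/7 = 15.9143
Deviations: 7.4857, -1.8143, 11.6857, 6.2857, -6.9143, -12.5143, -4.2143
Σ_{t=1}^{6}(x_t−x̄)(x_{t+1}−x̄) = 134.4755
γ_1 = 134.4755 / 7 = 19.211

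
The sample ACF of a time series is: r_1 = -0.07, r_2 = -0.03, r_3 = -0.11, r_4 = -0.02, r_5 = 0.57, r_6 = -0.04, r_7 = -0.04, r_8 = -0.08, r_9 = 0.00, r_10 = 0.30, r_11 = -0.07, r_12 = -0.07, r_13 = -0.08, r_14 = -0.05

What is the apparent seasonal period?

5

The largest autocorrelation is r_5 = 0.57, with a weaker echo at lag 10 (0.30); the remaining lags stay at or below 0.00.
The dominant spike at lag 5 indicates a seasonal period of 5.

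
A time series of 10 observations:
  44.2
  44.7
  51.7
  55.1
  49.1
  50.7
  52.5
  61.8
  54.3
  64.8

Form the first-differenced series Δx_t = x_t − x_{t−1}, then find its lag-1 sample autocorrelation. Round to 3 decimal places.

-0.515

First differences Δx: 0.5, 7.0, 3.4, -6.0, 1.6, 1.8, 9.3, -7.5, 10.5
Mean of differences = 2.2889
Numerator Σ(Δx_t−Δx̄)(Δx_{t+1}−Δx̄) = -158.7923
Denominator Σ(Δx_t−Δx̄)² = 308.4489
r_1(Δx) = -158.7923 / 308.4489 = -0.515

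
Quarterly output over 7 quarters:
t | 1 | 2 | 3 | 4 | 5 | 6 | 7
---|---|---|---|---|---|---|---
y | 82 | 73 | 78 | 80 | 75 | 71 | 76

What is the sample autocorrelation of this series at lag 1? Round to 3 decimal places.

-0.155

Mean ȳ = (82 + 73 + 78 + 80 + 75 + 71 + 76)/7 = 76.4286
Deviations from mean: 5.5714, -3.4286, 1.5714, 3.5714, -1.4286, -5.4286, -0.4286
Σ(y_t−ȳ)(y_{t+1}−ȳ) = (-19.1020) + (-5.3878) + (5.6122) + (-5.1020) + (7.7551) + (2.3265) = -13.8980
Denominator Σ(y_t−ȳ)² = 89.7143
r_1 = -13.8980 / 89.7143 = -0.155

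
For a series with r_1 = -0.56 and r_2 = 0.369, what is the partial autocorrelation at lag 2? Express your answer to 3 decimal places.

0.081

φ_{22} = (r_2 − r_1²) / (1 − r_1²)
r_1² = (-0.56)² = 0.3136
Numerator = 0.369 − 0.3136 = 0.0554; denominator = 1 − 0.3136 = 0.6864
φ_{22} = 0.0554 / 0.6864 = 0.081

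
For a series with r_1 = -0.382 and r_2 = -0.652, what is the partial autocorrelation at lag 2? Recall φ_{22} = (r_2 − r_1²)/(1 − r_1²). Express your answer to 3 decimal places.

-0.934

φ_{22} = (r_2 − r_1²) / (1 − r_1²)
r_1² = (-0.382)² = 0.145924
Numerator = -0.652 − 0.1459 = -0.7979; denominator = 1 − 0.1459 = 0.8541
φ_{22} = -0.7979 / 0.8541 = -0.934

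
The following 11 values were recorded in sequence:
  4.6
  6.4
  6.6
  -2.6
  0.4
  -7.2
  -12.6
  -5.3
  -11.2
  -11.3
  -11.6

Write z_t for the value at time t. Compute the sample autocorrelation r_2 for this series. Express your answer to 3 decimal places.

Mean z̄ = (4.6 + 6.4 + 6.6 − 2.6 + 0.4 − 7.2 − 12.6 − 5.3 − 11.2 − 11.3 − 11.6)/11 = -3.9818
Numerator Σ_{t=1}^{9}(z_t−z̄)(z_{t+2}−z̄) = 240.4002
Denominator Σ(z_t−z̄)² = 564.5764
r_2 = 240.4002 / 564.5764 = 0.426

0.426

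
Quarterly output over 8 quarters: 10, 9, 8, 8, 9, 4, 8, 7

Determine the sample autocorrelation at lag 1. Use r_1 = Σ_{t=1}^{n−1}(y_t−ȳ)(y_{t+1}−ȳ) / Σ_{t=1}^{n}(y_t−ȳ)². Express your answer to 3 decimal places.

-0.099

Mean ȳ = (10 + 9 + 8 + 8 + 9 + 4 + 8 + 7)/8 = 7.8750
Deviations from mean: 2.1250, 1.1250, 0.1250, 0.1250, 1.1250, -3.8750, 0.1250, -0.8750
Σ(y_t−ȳ)(y_{t+1}−ȳ) = (2.3906) + (0.1406) + (0.0156) + (0.1406) + (-4.3594) + (-0.4844) + (-0.1094) = -2.2656
Denominator Σ(y_t−ȳ)² = 22.8750
r_1 = -2.2656 / 22.8750 = -0.099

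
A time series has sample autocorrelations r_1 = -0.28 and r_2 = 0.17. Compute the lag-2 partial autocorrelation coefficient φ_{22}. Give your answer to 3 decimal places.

0.099

φ_{22} = (r_2 − r_1²) / (1 − r_1²)
r_1² = (-0.28)² = 0.0784
Numerator = 0.17 − 0.0784 = 0.0916; denominator = 1 − 0.0784 = 0.9216
φ_{22} = 0.0916 / 0.9216 = 0.099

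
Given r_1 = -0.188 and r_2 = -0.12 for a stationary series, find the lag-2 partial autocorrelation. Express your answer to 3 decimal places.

-0.161

φ_{22} = (r_2 − r_1²) / (1 − r_1²)
r_1² = (-0.188)² = 0.035344
Numerator = -0.12 − 0.0353 = -0.1553; denominator = 1 − 0.0353 = 0.9647
φ_{22} = -0.1553 / 0.9647 = -0.161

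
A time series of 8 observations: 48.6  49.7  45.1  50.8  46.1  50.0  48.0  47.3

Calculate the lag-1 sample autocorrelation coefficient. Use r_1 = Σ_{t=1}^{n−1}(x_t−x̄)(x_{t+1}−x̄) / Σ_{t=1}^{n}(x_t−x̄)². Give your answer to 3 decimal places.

Mean x̄ = (48.6 + 49.7 + 45.1 + 50.8 + 46.1 + 50.0 + 48.0 + 47.3)/8 = 48.2000
Deviations from mean: 0.4000, 1.5000, -3.1000, 2.6000, -2.1000, 1.8000, -0.2000, -0.9000
Σ(x_t−x̄)(x_{t+1}−x̄) = (0.6000) + (-4.6500) + (-8.0600) + (-5.4600) + (-3.7800) + (-0.3600) + (0.1800) = -21.5300
Denominator Σ(x_t−x̄)² = 27.2800
r_1 = -21.5300 / 27.2800 = -0.789

-0.789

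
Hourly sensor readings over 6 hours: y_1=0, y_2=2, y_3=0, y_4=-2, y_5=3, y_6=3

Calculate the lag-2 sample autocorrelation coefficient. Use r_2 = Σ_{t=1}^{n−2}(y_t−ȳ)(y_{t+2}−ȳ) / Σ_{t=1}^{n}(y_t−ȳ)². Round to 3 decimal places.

Mean ȳ = (0 + 2 + 0 − 2 + 3 + 3)/6 = 1.0000
Σ(y_t−ȳ)(y_{t+2}−ȳ) = (1.0000) + (-3.0000) + (-2.0000) + (-6.0000) = -10.0000
Denominator Σ(y_t−ȳ)² = 20.0000
r_2 = -10.0000 / 20.0000 = -0.500

-0.500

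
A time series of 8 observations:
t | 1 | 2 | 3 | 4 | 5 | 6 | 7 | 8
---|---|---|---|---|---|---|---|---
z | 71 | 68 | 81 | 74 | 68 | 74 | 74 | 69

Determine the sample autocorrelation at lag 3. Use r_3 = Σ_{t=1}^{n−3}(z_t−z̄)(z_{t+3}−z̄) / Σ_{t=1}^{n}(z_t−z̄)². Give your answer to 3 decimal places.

0.361

Mean z̄ = (71 + 68 + 81 + 74 + 68 + 74 + 74 + 69)/8 = 72.3750
Deviations from mean: -1.3750, -4.3750, 8.6250, 1.6250, -4.3750, 1.6250, 1.6250, -3.3750
Numerator Σ_{t=1}^{5}(z_t−z̄)(z_{t+3}−z̄) = 48.3281
Denominator Σ(z_t−z̄)² = 133.8750
r_3 = 48.3281 / 133.8750 = 0.361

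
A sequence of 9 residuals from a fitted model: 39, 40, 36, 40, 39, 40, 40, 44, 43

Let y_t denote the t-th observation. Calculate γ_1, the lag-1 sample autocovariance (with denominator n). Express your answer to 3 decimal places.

Mean ȳ = (39 + 40 + 36 + 40 + 39 + 40 + 40 + 44 + 43)/9 = 40.1111
Σ_{t=1}^{8}(y_t−ȳ)(y_{t+1}−ȳ) = 12.0988
γ_1 = 12.0988 / 9 = 1.344

1.344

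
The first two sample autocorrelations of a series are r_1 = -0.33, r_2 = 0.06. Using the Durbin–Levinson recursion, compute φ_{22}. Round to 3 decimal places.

φ_{22} = (r_2 − r_1²) / (1 − r_1²)
r_1² = (-0.33)² = 0.1089
Numerator = 0.06 − 0.1089 = -0.0489; denominator = 1 − 0.1089 = 0.8911
φ_{22} = -0.0489 / 0.8911 = -0.055

-0.055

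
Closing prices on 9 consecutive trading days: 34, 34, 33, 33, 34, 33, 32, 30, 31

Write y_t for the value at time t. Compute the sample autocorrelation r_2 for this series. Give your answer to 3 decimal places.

0.049

Mean ȳ = (34 + 34 + 33 + 33 + 34 + 33 + 32 + 30 + 31)/9 = 32.6667
Σ(y_t−ȳ)(y_{t+2}−ȳ) = (0.4444) + (0.4444) + (0.4444) + (0.1111) + (-0.8889) + (-0.8889) + (1.1111) = 0.7778
Denominator Σ(y_t−ȳ)² = 16.0000
r_2 = 0.7778 / 16.0000 = 0.049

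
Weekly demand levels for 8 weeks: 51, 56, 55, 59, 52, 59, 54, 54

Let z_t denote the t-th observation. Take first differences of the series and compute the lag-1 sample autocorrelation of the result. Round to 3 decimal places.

First differences Δz: 5, -1, 4, -7, 7, -5, 0
Mean of differences = 0.4286
Numerator Σ(Δz_t−Δz̄)(Δz_{t+1}−Δz̄) = -120.3265
Denominator Σ(Δz_t−Δz̄)² = 163.7143
r_1(Δz) = -120.3265 / 163.7143 = -0.735

-0.735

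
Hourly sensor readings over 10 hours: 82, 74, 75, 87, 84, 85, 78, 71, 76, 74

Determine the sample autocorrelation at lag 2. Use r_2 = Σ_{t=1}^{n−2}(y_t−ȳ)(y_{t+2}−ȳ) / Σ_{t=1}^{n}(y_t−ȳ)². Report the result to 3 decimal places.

Mean ȳ = (82 + 74 + 75 + 87 + 84 + 85 + 78 + 71 + 76 + 74)/10 = 78.6000
Numerator Σ_{t=1}^{8}(y_t−ȳ)(y_{t+2}−ȳ) = -31.9200
Denominator Σ(y_t−ȳ)² = 272.4000
r_2 = -31.9200 / 272.4000 = -0.117

-0.117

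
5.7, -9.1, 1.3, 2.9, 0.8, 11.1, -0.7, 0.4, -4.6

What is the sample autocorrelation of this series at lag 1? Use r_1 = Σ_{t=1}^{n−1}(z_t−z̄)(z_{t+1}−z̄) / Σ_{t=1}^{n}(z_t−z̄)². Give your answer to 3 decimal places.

-0.247

Mean z̄ = (5.7 − 9.1 + 1.3 + 2.9 + 0.8 + 11.1 − 0.7 + 0.4 − 4.6)/9 = 0.8667
Numerator Σ_{t=1}^{8}(z_t−z̄)(z_{t+1}−z̄) = -65.1778
Denominator Σ(z_t−z̄)² = 264.3000
r_1 = -65.1778 / 264.3000 = -0.247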